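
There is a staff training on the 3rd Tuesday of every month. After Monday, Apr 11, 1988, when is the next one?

Apr 19, 1988

Apr 1988 starts on a Friday; its first Tuesday is the 5th, so the 3rd Tuesday is the 19th — Apr 19, 1988.
Apr 19, 1988 is after Apr 11, 1988, so that is the next one.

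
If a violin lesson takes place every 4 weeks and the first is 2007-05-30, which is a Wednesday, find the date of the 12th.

The 12th occurrence is 11 intervals after the first: 11 × 28 = 308 days after 2007-05-30.
May has 31 days — 1 day to the end of May leaves 307.
June has 30 days (277 left).
July has 31 days (246 left).
August has 31 days (215 left).
September has 30 days (185 left).
October has 31 days (154 left).
November has 30 days (124 left).
December has 31 days (93 left).
January has 31 days (62 left).
February has 29 days (33 left).
March has 31 days (2 left).
2 days into April → 2008-04-02.

2008-04-02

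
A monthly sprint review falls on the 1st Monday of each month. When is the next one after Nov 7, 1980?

Dec 1, 1980

Nov 1980 starts on a Saturday, so its 1st Monday is Nov 3, 1980 (2 days in).
That is not after Nov 7, 1980, so look at Dec 1980.
Dec 1980 starts on a Monday, so its 1st Monday is Dec 1, 1980.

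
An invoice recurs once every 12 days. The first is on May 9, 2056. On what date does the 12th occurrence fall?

The 12th occurrence is 11 intervals after the first: 11 × 12 = 132 days after May 9, 2056.
May has 31 days — 22 days to the end of May leaves 110.
June has 30 days (80 left).
July has 31 days (49 left).
August has 31 days (18 left).
18 days into September → September 18, 2056.

September 18, 2056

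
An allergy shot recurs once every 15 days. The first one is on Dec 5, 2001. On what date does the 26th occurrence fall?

The 26th occurrence is 25 intervals after the first: 25 × 15 = 375 days after Dec 5, 2001.
Dec has 31 days — 26 days to the end of Dec leaves 349.
Jan has 31 days (318 left).
Feb has 28 days (290 left).
Mar has 31 days (259 left).
Apr has 30 days (229 left).
May has 31 days (198 left).
Jun has 30 days (168 left).
Jul has 31 days (137 left).
Aug has 31 days (106 left).
Sep has 30 days (76 left).
Oct has 31 days (45 left).
Nov has 30 days (15 left).
15 days into Dec → Dec 15, 2002.

Dec 15, 2002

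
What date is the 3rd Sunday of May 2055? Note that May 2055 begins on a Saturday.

May 2055 begins on a Saturday, so the first Sunday is May 2 (1 day later).
The 3rd Sunday is 2 weeks later: 2 + 14 = 16.

May 16, 2055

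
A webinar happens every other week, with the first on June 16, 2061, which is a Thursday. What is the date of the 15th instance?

The 15th occurrence is 14 intervals after the first: 14 × 14 = 196 days after June 16, 2061.
June has 30 days — 14 days to the end of June leaves 182.
July has 31 days (151 left).
August has 31 days (120 left).
September has 30 days (90 left).
October has 31 days (59 left).
November has 30 days (29 left).
29 days into December → December 29, 2061.

December 29, 2061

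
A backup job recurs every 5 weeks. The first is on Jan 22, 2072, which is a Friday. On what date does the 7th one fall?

The 7th occurrence is 6 intervals after the first: 6 × 35 = 210 days after Jan 22, 2072.
Jan has 31 days — 9 days to the end of Jan leaves 201.
Feb has 29 days (172 left).
Mar has 31 days (141 left).
Apr has 30 days (111 left).
May has 31 days (80 left).
Jun has 30 days (50 left).
Jul has 31 days (19 left).
19 days into Aug → Aug 19, 2072.

Aug 19, 2072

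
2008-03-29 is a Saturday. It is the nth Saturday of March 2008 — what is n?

5th

Day 29 falls in week ⌈29/7⌉ of the month.
Days 1–7 hold the 1st Saturday, 8–14 the 2nd, 15–21 the 3rd, 22–28 the 4th, 29–31 the 5th.
29 is in the range for the 5th.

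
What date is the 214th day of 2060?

1 August 2060

January has 31 days (214 − 31 = 183 remain).
February has 29 days (183 − 29 = 154 remain).
March has 31 days (154 − 31 = 123 remain).
April has 30 days (123 − 30 = 93 remain).
May has 31 days (93 − 31 = 62 remain).
June has 30 days (62 − 30 = 32 remain).
July has 31 days (32 − 31 = 1 remain).
1 into August → August 1.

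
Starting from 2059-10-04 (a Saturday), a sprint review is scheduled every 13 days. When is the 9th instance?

The 9th occurrence is 8 intervals after the first: 8 × 13 = 104 days after 2059-10-04.
October has 31 days — 27 days to the end of October leaves 77.
November has 30 days (47 left).
December has 31 days (16 left).
16 days into January → 2060-01-16.

2060-01-16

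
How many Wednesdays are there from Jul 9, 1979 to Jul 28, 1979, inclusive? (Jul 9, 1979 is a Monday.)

3

Jul 9, 1979 is a Monday; the first Wednesday on or after it is Jul 11, 1979 (2 days later).
From Jul 11, 1979 to Jul 28, 1979 is 28 − 11 = 17 days.
17 ÷ 7 = 2 full weeks with remainder 3, so 2 more Wednesdays after the first → 3.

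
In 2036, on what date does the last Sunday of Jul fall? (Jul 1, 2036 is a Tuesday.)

Jul 27, 2036

Jul 2036 begins on a Tuesday, so the first Sunday is Jul 6 (5 days later).
Jul 2036 has 31 days. Adding weeks: 6, 13, 20, 27 — the last one ≤ 31 is the 27th.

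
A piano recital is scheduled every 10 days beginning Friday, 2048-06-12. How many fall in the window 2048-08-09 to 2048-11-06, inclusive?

Occurrences land 10·i days after 2048-06-12 for i = 0, 1, 2, …
2048-08-09 is 58 days after the start; 58 ÷ 10 = 5 remainder 8; since the remainder is 8, round up to i = 6. First occurrence in the window: #7 on 2048-08-11 (6×10 = 60 days in).
2048-11-06 is 147 days after the start; 147 ÷ 10 = 14 remainder 7. Last occurrence in the window: #15 on 2048-10-30.
Occurrences #7 through #15: 9 in total.

9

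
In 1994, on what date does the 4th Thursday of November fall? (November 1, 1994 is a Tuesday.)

November 24, 1994

November 1994 begins on a Tuesday, so the first Thursday is November 3 (2 days later).
The 4th Thursday is 3 weeks later: 3 + 21 = 24.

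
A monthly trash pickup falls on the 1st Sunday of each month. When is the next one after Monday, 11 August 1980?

August 1980 starts on a Friday, so its 1st Sunday is 3 August 1980 (2 days in).
That is not after 11 August 1980, so look at September 1980.
September 1980 starts on a Monday, so its 1st Sunday is 7 September 1980 (6 days in).

7 September 1980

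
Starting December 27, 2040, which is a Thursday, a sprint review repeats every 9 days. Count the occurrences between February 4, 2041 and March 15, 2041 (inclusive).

4

Occurrences land 9·i days after December 27, 2040 for i = 0, 1, 2, …
February 4, 2041 is 39 days after the start; 39 ÷ 9 = 4 remainder 3; since the remainder is 3, round up to i = 5. First occurrence in the window: #6 on February 10, 2041 (5×9 = 45 days in).
March 15, 2041 is 78 days after the start; 78 ÷ 9 = 8 remainder 6. Last occurrence in the window: #9 on March 9, 2041.
Occurrences #6 through #9: 4 in total.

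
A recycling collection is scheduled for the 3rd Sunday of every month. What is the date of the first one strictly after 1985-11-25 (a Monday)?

November 1985 starts on a Friday; its first Sunday is the 3rd, so the 3rd Sunday is the 17th — 1985-11-17.
That is not after 1985-11-25, so look at December 1985.
December 1985 starts on a Sunday; its first Sunday is the 1st, so the 3rd Sunday is the 15th — 1985-12-15.

1985-12-15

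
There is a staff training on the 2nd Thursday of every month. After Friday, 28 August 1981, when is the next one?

August 1981 starts on a Saturday; its first Thursday is the 6th, so the 2nd Thursday is the 13th — 13 August 1981.
That is not after 28 August 1981, so look at September 1981.
September 1981 starts on a Tuesday; its first Thursday is the 3rd, so the 2nd Thursday is the 10th — 10 September 1981.

10 September 1981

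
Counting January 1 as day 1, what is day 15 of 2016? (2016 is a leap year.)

Jan 15, 2016

15 into Jan → Jan 15.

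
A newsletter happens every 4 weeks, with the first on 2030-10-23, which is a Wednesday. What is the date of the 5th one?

The 5th occurrence is 4 intervals after the first: 4 × 28 = 112 days after 2030-10-23.
October has 31 days — 8 days to the end of October leaves 104.
November has 30 days (74 left).
December has 31 days (43 left).
January has 31 days (12 left).
12 days into February → 2031-02-12.

2031-02-12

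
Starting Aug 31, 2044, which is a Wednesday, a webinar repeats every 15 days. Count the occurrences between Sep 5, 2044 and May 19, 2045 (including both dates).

17

Occurrences land 15·i days after Aug 31, 2044 for i = 0, 1, 2, …
Sep 5, 2044 is 5 days after the start; 5 ÷ 15 = 0 remainder 5; since the remainder is 5, round up to i = 1. First occurrence in the window: #2 on Sep 15, 2044 (1×15 = 15 days in).
May 19, 2045 is 261 days after the start; 261 ÷ 15 = 17 remainder 6. Last occurrence in the window: #18 on May 13, 2045.
Occurrences #2 through #18: 17 in total.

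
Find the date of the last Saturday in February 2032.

February 28, 2032

The first Saturday of February 2032 is February 7.
February 2032 has 29 days. Adding weeks: 7, 14, 21, 28 — the last one ≤ 29 is the 28th.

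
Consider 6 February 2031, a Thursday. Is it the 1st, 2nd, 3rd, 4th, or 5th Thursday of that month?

1st

Day 6 falls in week ⌈6/7⌉ of the month.
Days 1–7 hold the 1st Thursday, 8–14 the 2nd, 15–21 the 3rd, 22–28 the 4th, 29–31 the 5th.
6 is in the range for the 1st.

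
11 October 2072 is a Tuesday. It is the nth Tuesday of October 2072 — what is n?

Day 11 falls in week ⌈11/7⌉ of the month.
Days 1–7 hold the 1st Tuesday, 8–14 the 2nd, 15–21 the 3rd, 22–28 the 4th, 29–31 the 5th.
11 is in the range for the 2nd.

2nd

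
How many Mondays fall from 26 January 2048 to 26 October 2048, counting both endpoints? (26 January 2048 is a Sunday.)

26 January 2048 is a Sunday; the first Monday on or after it is 27 January 2048 (1 day later).
From 27 January 2048 to 26 October 2048: 4 + 29 + 31 + 30 + 31 + 30 + 31 + 31 + 30 + 26 = 273 days (rest of January, February, March, April, May, June, July, August, September, October).
273 ÷ 7 = 39 full weeks with remainder 0, so 39 more Mondays after the first → 40.

40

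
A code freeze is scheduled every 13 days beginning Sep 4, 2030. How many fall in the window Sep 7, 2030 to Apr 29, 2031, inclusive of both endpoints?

Occurrences land 13·i days after Sep 4, 2030 for i = 0, 1, 2, …
Sep 7, 2030 is 3 days after the start; 3 ÷ 13 = 0 remainder 3; since the remainder is 3, round up to i = 1. First occurrence in the window: #2 on Sep 17, 2030 (1×13 = 13 days in).
Apr 29, 2031 is 237 days after the start; 237 ÷ 13 = 18 remainder 3. Last occurrence in the window: #19 on Apr 26, 2031.
Occurrences #2 through #19: 18 in total.

18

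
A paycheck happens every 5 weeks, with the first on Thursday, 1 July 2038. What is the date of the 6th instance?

23 December 2038

The 6th occurrence is 5 intervals after the first: 5 × 35 = 175 days after 1 July 2038.
July has 31 days — 30 days to the end of July leaves 145.
August has 31 days (114 left).
September has 30 days (84 left).
October has 31 days (53 left).
November has 30 days (23 left).
23 days into December → 23 December 2038.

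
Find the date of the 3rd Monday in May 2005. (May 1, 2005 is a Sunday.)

May 2005 begins on a Sunday, so the first Monday is May 2 (1 day later).
The 3rd Monday is 2 weeks later: 2 + 14 = 16.

May 16, 2005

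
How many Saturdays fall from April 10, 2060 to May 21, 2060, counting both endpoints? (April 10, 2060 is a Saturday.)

6

April 10, 2060 is a Saturday; the first Saturday on or after it is April 10, 2060.
From April 10, 2060 to May 21, 2060: 20 + 21 = 41 days (rest of April, May).
41 ÷ 7 = 5 full weeks with remainder 6, so 5 more Saturdays after the first → 6.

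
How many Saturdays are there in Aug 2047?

Aug 1, 2047 is a Thursday; the first Saturday on or after it is Aug 3, 2047 (2 days later).
From Aug 3, 2047 to Aug 31, 2047 is 31 − 3 = 28 days.
28 ÷ 7 = 4 full weeks with remainder 0, so 4 more Saturdays after the first → 5.

5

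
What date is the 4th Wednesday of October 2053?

22 October 2053

October 2053 begins on a Wednesday, so the first Wednesday is October 1.
The 4th Wednesday is 3 weeks later: 1 + 21 = 22.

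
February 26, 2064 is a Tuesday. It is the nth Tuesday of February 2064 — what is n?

Day 26 falls in week ⌈26/7⌉ of the month.
Days 1–7 hold the 1st Tuesday, 8–14 the 2nd, 15–21 the 3rd, 22–28 the 4th, 29–31 the 5th.
26 is in the range for the 4th.

4th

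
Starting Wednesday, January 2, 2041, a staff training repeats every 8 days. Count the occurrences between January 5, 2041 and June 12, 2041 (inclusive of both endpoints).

20

Occurrences land 8·i days after January 2, 2041 for i = 0, 1, 2, …
January 5, 2041 is 3 days after the start; 3 ÷ 8 = 0 remainder 3; since the remainder is 3, round up to i = 1. First occurrence in the window: #2 on January 10, 2041 (1×8 = 8 days in).
June 12, 2041 is 161 days after the start; 161 ÷ 8 = 20 remainder 1. Last occurrence in the window: #21 on June 11, 2041.
Occurrences #2 through #21: 20 in total.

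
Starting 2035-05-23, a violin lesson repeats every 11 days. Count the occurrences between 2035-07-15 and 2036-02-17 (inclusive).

20

Occurrences land 11·i days after 2035-05-23 for i = 0, 1, 2, …
2035-07-15 is 53 days after the start; 53 ÷ 11 = 4 remainder 9; since the remainder is 9, round up to i = 5. First occurrence in the window: #6 on 2035-07-17 (5×11 = 55 days in).
2036-02-17 is 270 days after the start; 270 ÷ 11 = 24 remainder 6. Last occurrence in the window: #25 on 2036-02-11.
Occurrences #6 through #25: 20 in total.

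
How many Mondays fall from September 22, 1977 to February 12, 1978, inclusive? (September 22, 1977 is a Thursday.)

September 22, 1977 is a Thursday; the first Monday on or after it is September 26, 1977 (4 days later).
From September 26, 1977 to February 12, 1978: 4 + 31 + 30 + 31 + 31 + 12 = 139 days (rest of September, October, November, December, January, February).
139 ÷ 7 = 19 full weeks with remainder 6, so 19 more Mondays after the first → 20.

20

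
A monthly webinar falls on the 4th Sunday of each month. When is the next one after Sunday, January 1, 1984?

January 22, 1984

January 1984 starts on a Sunday; its first Sunday is the 1st, so the 4th Sunday is the 22nd — January 22, 1984.
January 22, 1984 is after January 1, 1984, so that is the next one.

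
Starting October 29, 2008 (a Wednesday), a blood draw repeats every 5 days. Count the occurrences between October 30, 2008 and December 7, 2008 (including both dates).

7

Occurrences land 5·i days after October 29, 2008 for i = 0, 1, 2, …
October 30, 2008 is 1 day after the start; 1 ÷ 5 = 0 remainder 1; since the remainder is 1, round up to i = 1. First occurrence in the window: #2 on November 3, 2008 (1×5 = 5 days in).
December 7, 2008 is 39 days after the start; 39 ÷ 5 = 7 remainder 4. Last occurrence in the window: #8 on December 3, 2008.
Occurrences #2 through #8: 7 in total.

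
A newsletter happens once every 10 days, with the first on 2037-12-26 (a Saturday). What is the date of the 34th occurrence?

The 34th occurrence is 33 intervals after the first: 33 × 10 = 330 days after 2037-12-26.
December has 31 days — 5 days to the end of December leaves 325.
January has 31 days (294 left).
February has 28 days (266 left).
March has 31 days (235 left).
April has 30 days (205 left).
May has 31 days (174 left).
June has 30 days (144 left).
July has 31 days (113 left).
August has 31 days (82 left).
September has 30 days (52 left).
October has 31 days (21 left).
21 days into November → 2038-11-21.

2038-11-21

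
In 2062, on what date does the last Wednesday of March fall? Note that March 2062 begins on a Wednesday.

2062-03-29

March 2062 begins on a Wednesday, so the first Wednesday is March 1.
March 2062 has 31 days. Adding weeks: 1, 8, 15, 22, 29 — the last one ≤ 31 is the 29th.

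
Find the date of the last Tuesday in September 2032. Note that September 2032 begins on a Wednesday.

September 2032 begins on a Wednesday, so the first Tuesday is September 7 (6 days later).
September 2032 has 30 days. Adding weeks: 7, 14, 21, 28 — the last one ≤ 30 is the 28th.

2032-09-28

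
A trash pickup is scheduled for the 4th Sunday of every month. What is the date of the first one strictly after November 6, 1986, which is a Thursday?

November 23, 1986

November 1986 starts on a Saturday; its first Sunday is the 2nd, so the 4th Sunday is the 23rd — November 23, 1986.
November 23, 1986 is after November 6, 1986, so that is the next one.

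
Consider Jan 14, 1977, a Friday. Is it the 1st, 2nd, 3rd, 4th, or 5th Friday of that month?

Day 14 falls in week ⌈14/7⌉ of the month.
Days 1–7 hold the 1st Friday, 8–14 the 2nd, 15–21 the 3rd, 22–28 the 4th, 29–31 the 5th.
14 is in the range for the 2nd.

2nd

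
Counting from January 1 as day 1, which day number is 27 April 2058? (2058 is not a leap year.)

Days in months before April: 31 + 28 + 31 = 90.
Plus 27 days into April → day 117.

117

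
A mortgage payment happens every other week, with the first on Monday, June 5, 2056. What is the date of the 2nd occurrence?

June 19, 2056

The 2nd occurrence is 1 interval after the first: 1 × 14 = 14 days after June 5, 2056.
14 days later is June 19, 2056.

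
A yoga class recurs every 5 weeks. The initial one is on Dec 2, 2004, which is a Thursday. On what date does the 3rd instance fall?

Feb 10, 2005

The 3rd occurrence is 2 intervals after the first: 2 × 35 = 70 days after Dec 2, 2004.
Dec has 31 days — 29 days to the end of Dec leaves 41.
Jan has 31 days (10 left).
10 days into Feb → Feb 10, 2005.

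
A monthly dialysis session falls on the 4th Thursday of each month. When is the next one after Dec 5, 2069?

Dec 26, 2069

Dec 2069 starts on a Sunday; its first Thursday is the 5th, so the 4th Thursday is the 26th — Dec 26, 2069.
Dec 26, 2069 is after Dec 5, 2069, so that is the next one.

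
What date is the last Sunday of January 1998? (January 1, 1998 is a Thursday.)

January 1998 begins on a Thursday, so the first Sunday is January 4 (3 days later).
January 1998 has 31 days. Adding weeks: 4, 11, 18, 25 — the last one ≤ 31 is the 25th.

1998-01-25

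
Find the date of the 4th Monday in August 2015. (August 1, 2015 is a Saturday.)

August 2015 begins on a Saturday, so the first Monday is August 3 (2 days later).
The 4th Monday is 3 weeks later: 3 + 21 = 24.

August 24, 2015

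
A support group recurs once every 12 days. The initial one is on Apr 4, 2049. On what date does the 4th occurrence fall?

The 4th occurrence is 3 intervals after the first: 3 × 12 = 36 days after Apr 4, 2049.
Apr has 30 days — 26 days to the end of Apr leaves 10.
10 days into May → May 10, 2049.

May 10, 2049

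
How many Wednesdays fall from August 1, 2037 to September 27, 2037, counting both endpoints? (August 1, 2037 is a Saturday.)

8

August 1, 2037 is a Saturday; the first Wednesday on or after it is August 5, 2037 (4 days later).
From August 5, 2037 to September 27, 2037: 26 + 27 = 53 days (rest of August, September).
53 ÷ 7 = 7 full weeks with remainder 4, so 7 more Wednesdays after the first → 8.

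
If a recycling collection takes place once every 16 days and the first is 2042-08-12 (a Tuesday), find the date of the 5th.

The 5th occurrence is 4 intervals after the first: 4 × 16 = 64 days after 2042-08-12.
August has 31 days — 19 days to the end of August leaves 45.
September has 30 days (15 left).
15 days into October → 2042-10-15.

2042-10-15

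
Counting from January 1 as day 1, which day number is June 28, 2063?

179

Days in months before June: 31 + 28 + 31 + 30 + 31 = 151.
Plus 28 days into June → day 179.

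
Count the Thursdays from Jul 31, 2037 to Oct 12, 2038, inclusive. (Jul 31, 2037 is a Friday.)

Jul 31, 2037 is a Friday; the first Thursday on or after it is Aug 6, 2037 (6 days later).
From Aug 6, 2037 to Oct 12, 2038: 147 + 285 = 432 days (rest of 2037, to Oct 12, 2038 in 2038).
432 ÷ 7 = 61 full weeks with remainder 5, so 61 more Thursdays after the first → 62.

62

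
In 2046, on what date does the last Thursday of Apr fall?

The first Thursday of Apr 2046 is Apr 5.
Apr 2046 has 30 days. Adding weeks: 5, 12, 19, 26 — the last one ≤ 30 is the 26th.

Apr 26, 2046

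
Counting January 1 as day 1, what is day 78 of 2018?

January has 31 days (78 − 31 = 47 remain).
February has 28 days (47 − 28 = 19 remain).
19 into March → March 19.

19 March 2018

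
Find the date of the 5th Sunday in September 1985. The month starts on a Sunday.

September 1985 begins on a Sunday, so the first Sunday is September 1.
The 5th Sunday is 4 weeks later: 1 + 28 = 29.

September 29, 1985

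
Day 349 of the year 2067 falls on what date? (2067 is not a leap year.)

Dec 15, 2067

Jan has 31 days (349 − 31 = 318 remain).
Feb has 28 days (318 − 28 = 290 remain).
Mar has 31 days (290 − 31 = 259 remain).
Apr has 30 days (259 − 30 = 229 remain).
May has 31 days (229 − 31 = 198 remain).
Jun has 30 days (198 − 30 = 168 remain).
Jul has 31 days (168 − 31 = 137 remain).
Aug has 31 days (137 − 31 = 106 remain).
Sep has 30 days (106 − 30 = 76 remain).
Oct has 31 days (76 − 31 = 45 remain).
Nov has 30 days (45 − 30 = 15 remain).
15 into Dec → Dec 15.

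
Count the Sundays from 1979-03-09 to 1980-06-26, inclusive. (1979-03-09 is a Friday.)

68

1979-03-09 is a Friday; the first Sunday on or after it is 1979-03-11 (2 days later).
From 1979-03-11 to 1980-06-26: 295 + 178 = 473 days (rest of 1979, to 1980-06-26 in 1980).
473 ÷ 7 = 67 full weeks with remainder 4, so 67 more Sundays after the first → 68.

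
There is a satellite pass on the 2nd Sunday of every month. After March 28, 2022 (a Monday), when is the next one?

March 2022 starts on a Tuesday; its first Sunday is the 6th, so the 2nd Sunday is the 13th — March 13, 2022.
That is not after March 28, 2022, so look at April 2022.
April 2022 starts on a Friday; its first Sunday is the 3rd, so the 2nd Sunday is the 10th — April 10, 2022.

April 10, 2022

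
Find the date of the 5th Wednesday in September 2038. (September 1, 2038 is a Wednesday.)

29 September 2038

September 2038 begins on a Wednesday, so the first Wednesday is September 1.
The 5th Wednesday is 4 weeks later: 1 + 28 = 29.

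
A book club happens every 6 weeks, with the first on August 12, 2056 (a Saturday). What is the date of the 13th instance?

December 29, 2057

The 13th occurrence is 12 intervals after the first: 12 × 42 = 504 days after August 12, 2056.
August has 31 days — 19 days to the end of August leaves 485.
From end of August to end of 2056 is 122 days (363 left).
January has 31 days (332 left).
February has 28 days (304 left).
March has 31 days (273 left).
April has 30 days (243 left).
May has 31 days (212 left).
June has 30 days (182 left).
July has 31 days (151 left).
August has 31 days (120 left).
September has 30 days (90 left).
October has 31 days (59 left).
November has 30 days (29 left).
29 days into December → December 29, 2057.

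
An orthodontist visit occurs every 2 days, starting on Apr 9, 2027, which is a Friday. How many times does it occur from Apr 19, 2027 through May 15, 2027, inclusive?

14

Occurrences land 2·i days after Apr 9, 2027 for i = 0, 1, 2, …
Apr 19, 2027 is 10 days after the start; 10 ÷ 2 = 5 remainder 0. First occurrence in the window: #6 on Apr 19, 2027 (5×2 = 10 days in).
May 15, 2027 is 36 days after the start; 36 ÷ 2 = 18 remainder 0. Last occurrence in the window: #19 on May 15, 2027.
Occurrences #6 through #19: 14 in total.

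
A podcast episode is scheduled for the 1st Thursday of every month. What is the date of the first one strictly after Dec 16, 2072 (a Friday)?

Dec 2072 starts on a Thursday, so its 1st Thursday is Dec 1, 2072.
That is not after Dec 16, 2072, so look at Jan 2073.
Jan 2073 starts on a Sunday, so its 1st Thursday is Jan 5, 2073 (4 days in).

Jan 5, 2073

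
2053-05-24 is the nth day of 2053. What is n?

Days in months before May: 31 + 28 + 31 + 30 = 120.
Plus 24 days into May → day 144.

144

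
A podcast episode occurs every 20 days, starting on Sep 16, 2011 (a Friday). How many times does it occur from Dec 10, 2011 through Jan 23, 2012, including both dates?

Occurrences land 20·i days after Sep 16, 2011 for i = 0, 1, 2, …
Dec 10, 2011 is 85 days after the start; 85 ÷ 20 = 4 remainder 5; since the remainder is 5, round up to i = 5. First occurrence in the window: #6 on Dec 25, 2011 (5×20 = 100 days in).
Jan 23, 2012 is 129 days after the start; 129 ÷ 20 = 6 remainder 9. Last occurrence in the window: #7 on Jan 14, 2012.
Occurrences #6 through #7: 2 in total.

2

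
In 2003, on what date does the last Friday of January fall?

The first Friday of January 2003 is January 3.
January 2003 has 31 days. Adding weeks: 3, 10, 17, 24, 31 — the last one ≤ 31 is the 31st.

2003-01-31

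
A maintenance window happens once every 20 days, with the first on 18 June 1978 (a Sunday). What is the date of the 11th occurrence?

The 11th occurrence is 10 intervals after the first: 10 × 20 = 200 days after 18 June 1978.
June has 30 days — 12 days to the end of June leaves 188.
July has 31 days (157 left).
August has 31 days (126 left).
September has 30 days (96 left).
October has 31 days (65 left).
November has 30 days (35 left).
December has 31 days (4 left).
4 days into January → 4 January 1979.

4 January 1979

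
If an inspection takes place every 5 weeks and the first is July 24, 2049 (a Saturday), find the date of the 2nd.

August 28, 2049

The 2nd occurrence is 1 interval after the first: 1 × 35 = 35 days after July 24, 2049.
July has 31 days — 7 days to the end of July leaves 28.
28 days into August → August 28, 2049.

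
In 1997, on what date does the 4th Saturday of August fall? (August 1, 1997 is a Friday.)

August 1997 begins on a Friday, so the first Saturday is August 2 (1 day later).
The 4th Saturday is 3 weeks later: 2 + 21 = 23.

August 23, 1997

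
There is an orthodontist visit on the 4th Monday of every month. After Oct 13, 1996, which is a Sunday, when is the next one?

Oct 1996 starts on a Tuesday; its first Monday is the 7th, so the 4th Monday is the 28th — Oct 28, 1996.
Oct 28, 1996 is after Oct 13, 1996, so that is the next one.

Oct 28, 1996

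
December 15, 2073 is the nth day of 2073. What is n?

Days in months before December: 31 + 28 + 31 + 30 + 31 + 30 + 31 + 31 + 30 + 31 + 30 = 334.
Plus 15 days into December → day 349.

349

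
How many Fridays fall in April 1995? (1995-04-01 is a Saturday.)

1995-04-01 is a Saturday; the first Friday on or after it is 1995-04-07 (6 days later).
From 1995-04-07 to 1995-04-30 is 30 − 7 = 23 days.
23 ÷ 7 = 3 full weeks with remainder 2, so 3 more Fridays after the first → 4.

4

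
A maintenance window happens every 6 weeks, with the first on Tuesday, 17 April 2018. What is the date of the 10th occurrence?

30 April 2019

The 10th occurrence is 9 intervals after the first: 9 × 42 = 378 days after 17 April 2018.
April has 30 days — 13 days to the end of April leaves 365.
May has 31 days (334 left).
June has 30 days (304 left).
July has 31 days (273 left).
August has 31 days (242 left).
September has 30 days (212 left).
October has 31 days (181 left).
November has 30 days (151 left).
December has 31 days (120 left).
January has 31 days (89 left).
February has 28 days (61 left).
March has 31 days (30 left).
30 days into April → 30 April 2019.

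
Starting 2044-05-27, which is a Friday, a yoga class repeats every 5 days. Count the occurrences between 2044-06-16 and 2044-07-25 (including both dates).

8

Occurrences land 5·i days after 2044-05-27 for i = 0, 1, 2, …
2044-06-16 is 20 days after the start; 20 ÷ 5 = 4 remainder 0. First occurrence in the window: #5 on 2044-06-16 (4×5 = 20 days in).
2044-07-25 is 59 days after the start; 59 ÷ 5 = 11 remainder 4. Last occurrence in the window: #12 on 2044-07-21.
Occurrences #5 through #12: 8 in total.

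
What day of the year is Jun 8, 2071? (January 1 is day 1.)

159

Days in months before Jun: 31 + 28 + 31 + 30 + 31 = 151.
Plus 8 days into Jun → day 159.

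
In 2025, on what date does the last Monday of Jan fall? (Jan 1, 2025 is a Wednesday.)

Jan 27, 2025

Jan 2025 begins on a Wednesday, so the first Monday is Jan 6 (5 days later).
Jan 2025 has 31 days. Adding weeks: 6, 13, 20, 27 — the last one ≤ 31 is the 27th.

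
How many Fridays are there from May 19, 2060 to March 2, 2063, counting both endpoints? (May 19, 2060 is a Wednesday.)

146

May 19, 2060 is a Wednesday; the first Friday on or after it is May 21, 2060 (2 days later).
From May 21, 2060 to March 2, 2063: 224 + 365 + 365 + 61 = 1015 days (rest of 2060, 2061, 2062, to March 2, 2063 in 2063).
1015 ÷ 7 = 145 full weeks with remainder 0, so 145 more Fridays after the first → 146.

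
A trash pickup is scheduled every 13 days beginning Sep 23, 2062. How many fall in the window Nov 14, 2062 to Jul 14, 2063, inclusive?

19

Occurrences land 13·i days after Sep 23, 2062 for i = 0, 1, 2, …
Nov 14, 2062 is 52 days after the start; 52 ÷ 13 = 4 remainder 0. First occurrence in the window: #5 on Nov 14, 2062 (4×13 = 52 days in).
Jul 14, 2063 is 294 days after the start; 294 ÷ 13 = 22 remainder 8. Last occurrence in the window: #23 on Jul 6, 2063.
Occurrences #5 through #23: 19 in total.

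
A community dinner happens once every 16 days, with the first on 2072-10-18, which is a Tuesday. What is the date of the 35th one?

2074-04-15

The 35th occurrence is 34 intervals after the first: 34 × 16 = 544 days after 2072-10-18.
October has 31 days — 13 days to the end of October leaves 531.
From end of October to end of 2072 is 61 days (470 left).
2073 has 365 days (105 left).
January has 31 days (74 left).
February has 28 days (46 left).
March has 31 days (15 left).
15 days into April → 2074-04-15.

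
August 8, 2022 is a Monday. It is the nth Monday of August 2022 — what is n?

Day 8 falls in week ⌈8/7⌉ of the month.
Days 1–7 hold the 1st Monday, 8–14 the 2nd, 15–21 the 3rd, 22–28 the 4th, 29–31 the 5th.
8 is in the range for the 2nd.

2nd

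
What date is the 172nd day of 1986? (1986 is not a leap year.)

January has 31 days (172 − 31 = 141 remain).
February has 28 days (141 − 28 = 113 remain).
March has 31 days (113 − 31 = 82 remain).
April has 30 days (82 − 30 = 52 remain).
May has 31 days (52 − 31 = 21 remain).
21 into June → June 21.

21 June 1986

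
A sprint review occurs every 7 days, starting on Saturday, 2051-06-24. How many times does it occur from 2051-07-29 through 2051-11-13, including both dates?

16

Occurrences land 7·i days after 2051-06-24 for i = 0, 1, 2, …
2051-07-29 is 35 days after the start; 35 ÷ 7 = 5 remainder 0. First occurrence in the window: #6 on 2051-07-29 (5×7 = 35 days in).
2051-11-13 is 142 days after the start; 142 ÷ 7 = 20 remainder 2. Last occurrence in the window: #21 on 2051-11-11.
Occurrences #6 through #21: 16 in total.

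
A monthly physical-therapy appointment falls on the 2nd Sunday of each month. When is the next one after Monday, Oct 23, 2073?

Nov 12, 2073

Oct 2073 starts on a Sunday; its first Sunday is the 1st, so the 2nd Sunday is the 8th — Oct 8, 2073.
That is not after Oct 23, 2073, so look at Nov 2073.
Nov 2073 starts on a Wednesday; its first Sunday is the 5th, so the 2nd Sunday is the 12th — Nov 12, 2073.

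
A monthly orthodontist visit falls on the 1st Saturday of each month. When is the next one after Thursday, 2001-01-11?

2001-02-03

January 2001 starts on a Monday, so its 1st Saturday is 2001-01-06 (5 days in).
That is not after 2001-01-11, so look at February 2001.
February 2001 starts on a Thursday, so its 1st Saturday is 2001-02-03 (2 days in).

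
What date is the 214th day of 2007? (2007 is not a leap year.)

January has 31 days (214 − 31 = 183 remain).
February has 28 days (183 − 28 = 155 remain).
March has 31 days (155 − 31 = 124 remain).
April has 30 days (124 − 30 = 94 remain).
May has 31 days (94 − 31 = 63 remain).
June has 30 days (63 − 30 = 33 remain).
July has 31 days (33 − 31 = 2 remain).
2 into August → August 2.

August 2, 2007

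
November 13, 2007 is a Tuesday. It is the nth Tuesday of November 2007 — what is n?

Day 13 falls in week ⌈13/7⌉ of the month.
Days 1–7 hold the 1st Tuesday, 8–14 the 2nd, 15–21 the 3rd, 22–28 the 4th, 29–31 the 5th.
13 is in the range for the 2nd.

2nd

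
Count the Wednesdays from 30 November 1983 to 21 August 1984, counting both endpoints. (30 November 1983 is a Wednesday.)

38

30 November 1983 is a Wednesday; the first Wednesday on or after it is 30 November 1983.
From 30 November 1983 to 21 August 1984: 0 + 31 + 31 + 29 + 31 + 30 + 31 + 30 + 31 + 21 = 265 days (rest of November, December, January, February, March, April, May, June, July, August).
265 ÷ 7 = 37 full weeks with remainder 6, so 37 more Wednesdays after the first → 38.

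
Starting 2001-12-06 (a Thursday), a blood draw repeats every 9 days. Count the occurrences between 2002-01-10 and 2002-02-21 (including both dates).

5

Occurrences land 9·i days after 2001-12-06 for i = 0, 1, 2, …
2002-01-10 is 35 days after the start; 35 ÷ 9 = 3 remainder 8; since the remainder is 8, round up to i = 4. First occurrence in the window: #5 on 2002-01-11 (4×9 = 36 days in).
2002-02-21 is 77 days after the start; 77 ÷ 9 = 8 remainder 5. Last occurrence in the window: #9 on 2002-02-16.
Occurrences #5 through #9: 5 in total.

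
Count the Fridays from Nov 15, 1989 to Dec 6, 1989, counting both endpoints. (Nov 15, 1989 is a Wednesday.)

3

Nov 15, 1989 is a Wednesday; the first Friday on or after it is Nov 17, 1989 (2 days later).
From Nov 17, 1989 to Dec 6, 1989: 13 + 6 = 19 days (rest of Nov, Dec).
19 ÷ 7 = 2 full weeks with remainder 5, so 2 more Fridays after the first → 3.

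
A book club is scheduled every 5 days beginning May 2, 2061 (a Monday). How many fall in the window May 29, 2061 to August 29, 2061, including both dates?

Occurrences land 5·i days after May 2, 2061 for i = 0, 1, 2, …
May 29, 2061 is 27 days after the start; 27 ÷ 5 = 5 remainder 2; since the remainder is 2, round up to i = 6. First occurrence in the window: #7 on June 1, 2061 (6×5 = 30 days in).
August 29, 2061 is 119 days after the start; 119 ÷ 5 = 23 remainder 4. Last occurrence in the window: #24 on August 25, 2061.
Occurrences #7 through #24: 18 in total.

18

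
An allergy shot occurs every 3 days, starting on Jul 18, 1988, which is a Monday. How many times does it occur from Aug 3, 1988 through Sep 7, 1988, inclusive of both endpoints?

Occurrences land 3·i days after Jul 18, 1988 for i = 0, 1, 2, …
Aug 3, 1988 is 16 days after the start; 16 ÷ 3 = 5 remainder 1; since the remainder is 1, round up to i = 6. First occurrence in the window: #7 on Aug 5, 1988 (6×3 = 18 days in).
Sep 7, 1988 is 51 days after the start; 51 ÷ 3 = 17 remainder 0. Last occurrence in the window: #18 on Sep 7, 1988.
Occurrences #7 through #18: 12 in total.

12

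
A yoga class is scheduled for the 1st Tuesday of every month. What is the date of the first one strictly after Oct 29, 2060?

Nov 2, 2060

Oct 2060 starts on a Friday, so its 1st Tuesday is Oct 5, 2060 (4 days in).
That is not after Oct 29, 2060, so look at Nov 2060.
Nov 2060 starts on a Monday, so its 1st Tuesday is Nov 2, 2060 (1 day in).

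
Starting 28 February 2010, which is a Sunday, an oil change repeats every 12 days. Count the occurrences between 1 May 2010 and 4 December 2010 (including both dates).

18

Occurrences land 12·i days after 28 February 2010 for i = 0, 1, 2, …
1 May 2010 is 62 days after the start; 62 ÷ 12 = 5 remainder 2; since the remainder is 2, round up to i = 6. First occurrence in the window: #7 on 11 May 2010 (6×12 = 72 days in).
4 December 2010 is 279 days after the start; 279 ÷ 12 = 23 remainder 3. Last occurrence in the window: #24 on 1 December 2010.
Occurrences #7 through #24: 18 in total.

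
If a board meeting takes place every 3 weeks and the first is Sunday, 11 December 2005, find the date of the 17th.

The 17th occurrence is 16 intervals after the first: 16 × 21 = 336 days after 11 December 2005.
December has 31 days — 20 days to the end of December leaves 316.
January has 31 days (285 left).
February has 28 days (257 left).
March has 31 days (226 left).
April has 30 days (196 left).
May has 31 days (165 left).
June has 30 days (135 left).
July has 31 days (104 left).
August has 31 days (73 left).
September has 30 days (43 left).
October has 31 days (12 left).
12 days into November → 12 November 2006.

12 November 2006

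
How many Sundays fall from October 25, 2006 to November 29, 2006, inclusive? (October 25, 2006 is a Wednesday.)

5

October 25, 2006 is a Wednesday; the first Sunday on or after it is October 29, 2006 (4 days later).
From October 29, 2006 to November 29, 2006: 2 + 29 = 31 days (rest of October, November).
31 ÷ 7 = 4 full weeks with remainder 3, so 4 more Sundays after the first → 5.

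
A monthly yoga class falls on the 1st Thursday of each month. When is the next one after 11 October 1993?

4 November 1993

October 1993 starts on a Friday, so its 1st Thursday is 7 October 1993 (6 days in).
That is not after 11 October 1993, so look at November 1993.
November 1993 starts on a Monday, so its 1st Thursday is 4 November 1993 (3 days in).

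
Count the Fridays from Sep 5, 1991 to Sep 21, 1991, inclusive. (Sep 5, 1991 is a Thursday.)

3

Sep 5, 1991 is a Thursday; the first Friday on or after it is Sep 6, 1991 (1 day later).
From Sep 6, 1991 to Sep 21, 1991 is 21 − 6 = 15 days.
15 ÷ 7 = 2 full weeks with remainder 1, so 2 more Fridays after the first → 3.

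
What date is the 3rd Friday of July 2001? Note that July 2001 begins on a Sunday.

July 2001 begins on a Sunday, so the first Friday is July 6 (5 days later).
The 3rd Friday is 2 weeks later: 6 + 14 = 20.

July 20, 2001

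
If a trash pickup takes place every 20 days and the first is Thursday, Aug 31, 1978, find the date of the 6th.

Dec 9, 1978

The 6th occurrence is 5 intervals after the first: 5 × 20 = 100 days after Aug 31, 1978.
Aug has 31 days — 0 days to the end of Aug leaves 100.
Sep has 30 days (70 left).
Oct has 31 days (39 left).
Nov has 30 days (9 left).
9 days into Dec → Dec 9, 1978.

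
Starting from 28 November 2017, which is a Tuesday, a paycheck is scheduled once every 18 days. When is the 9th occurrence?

The 9th occurrence is 8 intervals after the first: 8 × 18 = 144 days after 28 November 2017.
November has 30 days — 2 days to the end of November leaves 142.
December has 31 days (111 left).
January has 31 days (80 left).
February has 28 days (52 left).
March has 31 days (21 left).
21 days into April → 21 April 2018.

21 April 2018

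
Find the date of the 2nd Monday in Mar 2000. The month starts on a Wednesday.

Mar 13, 2000

Mar 2000 begins on a Wednesday, so the first Monday is Mar 6 (5 days later).
The 2nd Monday is 1 weeks later: 6 + 7 = 13.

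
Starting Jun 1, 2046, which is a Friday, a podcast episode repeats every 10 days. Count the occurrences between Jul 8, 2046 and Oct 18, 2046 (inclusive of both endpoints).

10

Occurrences land 10·i days after Jun 1, 2046 for i = 0, 1, 2, …
Jul 8, 2046 is 37 days after the start; 37 ÷ 10 = 3 remainder 7; since the remainder is 7, round up to i = 4. First occurrence in the window: #5 on Jul 11, 2046 (4×10 = 40 days in).
Oct 18, 2046 is 139 days after the start; 139 ÷ 10 = 13 remainder 9. Last occurrence in the window: #14 on Oct 9, 2046.
Occurrences #5 through #14: 10 in total.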